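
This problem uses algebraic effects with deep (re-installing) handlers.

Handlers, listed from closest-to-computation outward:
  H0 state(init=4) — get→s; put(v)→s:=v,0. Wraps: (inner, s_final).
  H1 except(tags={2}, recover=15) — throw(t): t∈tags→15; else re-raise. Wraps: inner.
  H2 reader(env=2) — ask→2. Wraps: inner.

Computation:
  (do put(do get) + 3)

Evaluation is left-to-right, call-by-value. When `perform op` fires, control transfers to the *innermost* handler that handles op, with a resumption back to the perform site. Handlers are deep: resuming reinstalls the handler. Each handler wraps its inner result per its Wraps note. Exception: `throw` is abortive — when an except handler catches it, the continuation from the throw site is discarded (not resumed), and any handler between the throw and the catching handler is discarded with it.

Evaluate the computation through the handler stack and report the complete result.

Answer: (3, 4)

Working:
get @ H0 ⇒ 4
put(4) @ H0 ⇒ s:=4
H0 returns (3, 4)
H1 returns (3, 4)
H2 returns (3, 4)
= (3, 4)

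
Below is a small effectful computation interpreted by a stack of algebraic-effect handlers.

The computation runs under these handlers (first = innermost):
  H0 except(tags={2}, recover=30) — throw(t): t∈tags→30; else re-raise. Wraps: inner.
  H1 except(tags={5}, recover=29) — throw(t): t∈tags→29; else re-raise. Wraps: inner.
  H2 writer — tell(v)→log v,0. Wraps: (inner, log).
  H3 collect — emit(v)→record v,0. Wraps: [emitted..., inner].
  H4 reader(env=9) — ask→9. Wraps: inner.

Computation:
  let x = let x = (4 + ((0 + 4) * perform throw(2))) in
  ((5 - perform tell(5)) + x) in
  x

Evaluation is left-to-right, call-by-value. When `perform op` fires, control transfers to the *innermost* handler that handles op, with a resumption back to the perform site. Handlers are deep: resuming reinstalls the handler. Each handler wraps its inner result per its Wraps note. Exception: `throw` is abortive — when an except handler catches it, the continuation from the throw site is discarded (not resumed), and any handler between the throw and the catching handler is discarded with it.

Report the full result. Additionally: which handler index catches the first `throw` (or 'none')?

Evaluation trace:
throw(2) @ H0 caught ⇒ 30
H1 returns 30
H2 returns (30, ())
H3 returns [(30, ())]
H4 returns [(30, ())]
= [(30, ())]

Answer: [(30, ())] ; first throw caught by: H0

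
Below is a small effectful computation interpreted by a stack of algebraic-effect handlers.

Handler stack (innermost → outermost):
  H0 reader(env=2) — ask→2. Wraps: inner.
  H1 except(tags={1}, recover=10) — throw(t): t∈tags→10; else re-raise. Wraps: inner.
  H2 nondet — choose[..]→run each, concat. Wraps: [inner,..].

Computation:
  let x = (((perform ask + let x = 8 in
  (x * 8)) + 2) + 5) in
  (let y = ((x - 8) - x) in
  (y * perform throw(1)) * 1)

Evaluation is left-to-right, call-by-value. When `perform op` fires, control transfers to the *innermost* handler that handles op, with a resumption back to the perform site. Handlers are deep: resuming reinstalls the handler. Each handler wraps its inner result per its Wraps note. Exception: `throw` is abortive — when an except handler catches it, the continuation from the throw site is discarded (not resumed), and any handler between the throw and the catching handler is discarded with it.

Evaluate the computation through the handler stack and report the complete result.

Answer: [10]

Working:
ask @ H0 ⇒ 2
throw(1) @ H1 caught ⇒ 10
H2 returns [10]
= [10]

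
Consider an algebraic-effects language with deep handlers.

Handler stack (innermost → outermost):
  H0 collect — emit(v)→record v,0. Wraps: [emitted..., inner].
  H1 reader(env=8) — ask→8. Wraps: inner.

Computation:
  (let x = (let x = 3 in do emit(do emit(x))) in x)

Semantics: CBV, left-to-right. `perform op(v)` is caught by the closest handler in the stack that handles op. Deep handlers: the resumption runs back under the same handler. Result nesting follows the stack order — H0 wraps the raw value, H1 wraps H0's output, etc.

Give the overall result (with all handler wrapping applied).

Evaluation trace:
emit(3) @ H0 ⇒ out+=3
emit(0) @ H0 ⇒ out+=0
H0 returns [3, 0, 0]
H1 returns [3, 0, 0]
= [3, 0, 0]

Answer: [3, 0, 0]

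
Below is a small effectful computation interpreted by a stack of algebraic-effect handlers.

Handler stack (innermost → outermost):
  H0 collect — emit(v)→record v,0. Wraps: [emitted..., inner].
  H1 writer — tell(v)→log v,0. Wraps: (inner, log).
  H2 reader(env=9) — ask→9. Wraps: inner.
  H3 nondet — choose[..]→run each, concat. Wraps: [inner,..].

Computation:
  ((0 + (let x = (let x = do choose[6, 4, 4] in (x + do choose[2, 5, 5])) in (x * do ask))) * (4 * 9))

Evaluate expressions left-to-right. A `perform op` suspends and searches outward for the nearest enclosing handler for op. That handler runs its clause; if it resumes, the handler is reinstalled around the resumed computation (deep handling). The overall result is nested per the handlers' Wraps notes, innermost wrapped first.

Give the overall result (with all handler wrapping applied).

Answer: [([2592], ()), ([3564], ()), ([3564], ()), ([1944], ()), ([2916], ()), ([2916], ()), ([1944], ()), ([2916], ()), ([2916], ())]

Step-by-step:
choose[6, 4, 4] @ H3
  branch[0] choose=6:
    choose[2, 5, 5] @ H3
      branch[0] choose=2:
        ask @ H2 ⇒ 9
        H0 returns [2592]
        H1 returns ([2592], ())
        H2 returns ([2592], ())
        H3 returns [([2592], ())]
      branch[1] choose=5:
        ask @ H2 ⇒ 9
        H0 returns [3564]
        H1 returns ([3564], ())
        H2 returns ([3564], ())
        H3 returns [([3564], ())]
      branch[2] choose=5:
        ask @ H2 ⇒ 9
        H0 returns [3564]
        H1 returns ([3564], ())
        H2 returns ([3564], ())
        H3 returns [([3564], ())]
  branch[1] choose=4:
    choose[2, 5, 5] @ H3
      branch[0] choose=2:
        ask @ H2 ⇒ 9
        H0 returns [1944]
        H1 returns ([1944], ())
        H2 returns ([1944], ())
        H3 returns [([1944], ())]
      branch[1] choose=5:
        ask @ H2 ⇒ 9
        H0 returns [2916]
        H1 returns ([2916], ())
        H2 returns ([2916], ())
        H3 returns [([2916], ())]
      branch[2] choose=5:
        ask @ H2 ⇒ 9
        H0 returns [2916]
        H1 returns ([2916], ())
        H2 returns ([2916], ())
        H3 returns [([2916], ())]
  branch[2] choose=4:
    choose[2, 5, 5] @ H3
      branch[0] choose=2:
        ask @ H2 ⇒ 9
        H0 returns [1944]
        H1 returns ([1944], ())
        H2 returns ([1944], ())
        H3 returns [([1944], ())]
      branch[1] choose=5:
        ask @ H2 ⇒ 9
        H0 returns [2916]
        H1 returns ([2916], ())
        H2 returns ([2916], ())
        H3 returns [([2916], ())]
      branch[2] choose=5:
        ask @ H2 ⇒ 9
        H0 returns [2916]
        H1 returns ([2916], ())
        H2 returns ([2916], ())
        H3 returns [([2916], ())]
= [([2592], ()), ([3564], ()), ([3564], ()), ([1944], ()), ([2916], ()), ([2916], ()), ([1944], ()), ([2916], ()), ([2916], ())]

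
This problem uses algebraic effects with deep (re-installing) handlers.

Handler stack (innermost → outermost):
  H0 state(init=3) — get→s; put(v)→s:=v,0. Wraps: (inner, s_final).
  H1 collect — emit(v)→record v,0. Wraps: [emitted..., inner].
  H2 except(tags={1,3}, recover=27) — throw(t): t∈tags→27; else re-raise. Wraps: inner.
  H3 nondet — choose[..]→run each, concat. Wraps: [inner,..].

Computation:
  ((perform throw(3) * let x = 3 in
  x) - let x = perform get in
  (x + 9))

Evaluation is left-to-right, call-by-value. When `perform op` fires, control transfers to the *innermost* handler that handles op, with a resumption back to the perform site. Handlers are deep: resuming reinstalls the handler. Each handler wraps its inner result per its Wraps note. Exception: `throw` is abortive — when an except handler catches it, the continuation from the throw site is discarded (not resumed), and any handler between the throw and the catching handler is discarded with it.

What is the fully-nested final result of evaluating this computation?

Answer: [27]

Evaluation trace:
throw(3) @ H2 caught ⇒ 27
H3 returns [27]
= [27]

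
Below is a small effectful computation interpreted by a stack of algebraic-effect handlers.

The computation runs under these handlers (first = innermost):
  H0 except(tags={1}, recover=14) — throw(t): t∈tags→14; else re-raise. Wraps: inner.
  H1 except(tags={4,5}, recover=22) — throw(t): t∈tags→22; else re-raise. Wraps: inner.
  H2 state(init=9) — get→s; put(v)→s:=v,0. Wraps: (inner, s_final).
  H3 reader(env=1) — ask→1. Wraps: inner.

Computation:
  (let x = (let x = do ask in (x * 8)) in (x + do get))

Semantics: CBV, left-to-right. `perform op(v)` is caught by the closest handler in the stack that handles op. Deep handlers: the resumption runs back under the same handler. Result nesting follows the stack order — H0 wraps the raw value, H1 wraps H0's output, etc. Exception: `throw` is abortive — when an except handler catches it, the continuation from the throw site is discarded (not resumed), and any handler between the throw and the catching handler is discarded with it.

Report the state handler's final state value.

Answer: 9

Working:
ask @ H3 ⇒ 1
get @ H2 ⇒ 9
H0 returns 17
H1 returns 17
H2 returns (17, 9)
H3 returns (17, 9)
= (17, 9)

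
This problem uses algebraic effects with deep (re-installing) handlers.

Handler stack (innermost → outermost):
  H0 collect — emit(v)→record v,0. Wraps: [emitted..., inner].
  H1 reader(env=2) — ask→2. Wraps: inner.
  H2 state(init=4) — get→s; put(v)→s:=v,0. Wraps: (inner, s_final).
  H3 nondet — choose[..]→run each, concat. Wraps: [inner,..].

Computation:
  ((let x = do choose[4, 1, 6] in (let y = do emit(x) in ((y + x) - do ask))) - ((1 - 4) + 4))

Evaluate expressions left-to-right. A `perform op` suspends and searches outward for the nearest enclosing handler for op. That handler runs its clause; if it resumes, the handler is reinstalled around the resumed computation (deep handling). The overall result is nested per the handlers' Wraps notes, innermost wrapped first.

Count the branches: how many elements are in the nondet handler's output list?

Answer: 3

Working:
choose[4, 1, 6] @ H3
  branch[0] choose=4:
    emit(4) @ H0 ⇒ out+=4
    ask @ H1 ⇒ 2
    H0 returns [4, 1]
    H1 returns [4, 1]
    H2 returns ([4, 1], 4)
    H3 returns [([4, 1], 4)]
  branch[1] choose=1:
    emit(1) @ H0 ⇒ out+=1
    ask @ H1 ⇒ 2
    H0 returns [1, -2]
    H1 returns [1, -2]
    H2 returns ([1, -2], 4)
    H3 returns [([1, -2], 4)]
  branch[2] choose=6:
    emit(6) @ H0 ⇒ out+=6
    ask @ H1 ⇒ 2
    H0 returns [6, 3]
    H1 returns [6, 3]
    H2 returns ([6, 3], 4)
    H3 returns [([6, 3], 4)]
= [([4, 1], 4), ([1, -2], 4), ([6, 3], 4)]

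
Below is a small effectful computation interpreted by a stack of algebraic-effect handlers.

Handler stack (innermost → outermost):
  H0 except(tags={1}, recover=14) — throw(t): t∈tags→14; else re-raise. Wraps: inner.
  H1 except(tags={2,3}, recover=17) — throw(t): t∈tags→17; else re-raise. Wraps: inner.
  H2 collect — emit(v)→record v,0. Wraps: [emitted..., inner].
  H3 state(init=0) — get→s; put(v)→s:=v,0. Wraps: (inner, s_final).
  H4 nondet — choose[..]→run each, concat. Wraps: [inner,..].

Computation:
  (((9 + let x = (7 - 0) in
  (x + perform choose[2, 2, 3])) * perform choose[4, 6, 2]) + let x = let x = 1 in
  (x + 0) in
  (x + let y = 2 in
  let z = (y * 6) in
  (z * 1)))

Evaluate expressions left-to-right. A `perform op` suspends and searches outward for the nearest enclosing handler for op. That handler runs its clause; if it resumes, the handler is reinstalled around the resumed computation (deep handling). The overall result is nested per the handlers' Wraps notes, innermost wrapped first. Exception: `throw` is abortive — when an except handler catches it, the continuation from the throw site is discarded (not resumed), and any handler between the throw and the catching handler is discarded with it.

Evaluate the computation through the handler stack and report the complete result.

Answer: [([85], 0), ([121], 0), ([49], 0), ([85], 0), ([121], 0), ([49], 0), ([89], 0), ([127], 0), ([51], 0)]

Step-by-step:
choose[2, 2, 3] @ H4
  branch[0] choose=2:
    choose[4, 6, 2] @ H4
      branch[0] choose=4:
        H0 returns 85
        H1 returns 85
        H2 returns [85]
        H3 returns ([85], 0)
        H4 returns [([85], 0)]
      branch[1] choose=6:
        H0 returns 121
        H1 returns 121
        H2 returns [121]
        H3 returns ([121], 0)
        H4 returns [([121], 0)]
      branch[2] choose=2:
        H0 returns 49
        H1 returns 49
        H2 returns [49]
        H3 returns ([49], 0)
        H4 returns [([49], 0)]
  branch[1] choose=2:
    choose[4, 6, 2] @ H4
      branch[0] choose=4:
        H0 returns 85
        H1 returns 85
        H2 returns [85]
        H3 returns ([85], 0)
        H4 returns [([85], 0)]
      branch[1] choose=6:
        H0 returns 121
        H1 returns 121
        H2 returns [121]
        H3 returns ([121], 0)
        H4 returns [([121], 0)]
      branch[2] choose=2:
        H0 returns 49
        H1 returns 49
        H2 returns [49]
        H3 returns ([49], 0)
        H4 returns [([49], 0)]
  branch[2] choose=3:
    choose[4, 6, 2] @ H4
      branch[0] choose=4:
        H0 returns 89
        H1 returns 89
        H2 returns [89]
        H3 returns ([89], 0)
        H4 returns [([89], 0)]
      branch[1] choose=6:
        H0 returns 127
        H1 returns 127
        H2 returns [127]
        H3 returns ([127], 0)
        H4 returns [([127], 0)]
      branch[2] choose=2:
        H0 returns 51
        H1 returns 51
        H2 returns [51]
        H3 returns ([51], 0)
        H4 returns [([51], 0)]
= [([85], 0), ([121], 0), ([49], 0), ([85], 0), ([121], 0), ([49], 0), ([89], 0), ([127], 0), ([51], 0)]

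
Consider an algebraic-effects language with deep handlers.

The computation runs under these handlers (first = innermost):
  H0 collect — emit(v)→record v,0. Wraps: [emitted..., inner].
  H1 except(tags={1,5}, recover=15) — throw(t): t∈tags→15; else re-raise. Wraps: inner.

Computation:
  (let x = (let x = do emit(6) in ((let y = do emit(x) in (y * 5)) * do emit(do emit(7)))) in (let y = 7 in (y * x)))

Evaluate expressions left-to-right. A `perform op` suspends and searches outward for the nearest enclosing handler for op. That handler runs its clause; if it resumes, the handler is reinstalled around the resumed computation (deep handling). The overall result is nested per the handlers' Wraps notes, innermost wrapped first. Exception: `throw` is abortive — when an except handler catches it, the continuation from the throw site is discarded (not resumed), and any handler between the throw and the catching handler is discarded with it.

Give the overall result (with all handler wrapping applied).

Working:
emit(6) @ H0 ⇒ out+=6
emit(0) @ H0 ⇒ out+=0
emit(7) @ H0 ⇒ out+=7
emit(0) @ H0 ⇒ out+=0
H0 returns [6, 0, 7, 0, 0]
H1 returns [6, 0, 7, 0, 0]
= [6, 0, 7, 0, 0]

Answer: [6, 0, 7, 0, 0]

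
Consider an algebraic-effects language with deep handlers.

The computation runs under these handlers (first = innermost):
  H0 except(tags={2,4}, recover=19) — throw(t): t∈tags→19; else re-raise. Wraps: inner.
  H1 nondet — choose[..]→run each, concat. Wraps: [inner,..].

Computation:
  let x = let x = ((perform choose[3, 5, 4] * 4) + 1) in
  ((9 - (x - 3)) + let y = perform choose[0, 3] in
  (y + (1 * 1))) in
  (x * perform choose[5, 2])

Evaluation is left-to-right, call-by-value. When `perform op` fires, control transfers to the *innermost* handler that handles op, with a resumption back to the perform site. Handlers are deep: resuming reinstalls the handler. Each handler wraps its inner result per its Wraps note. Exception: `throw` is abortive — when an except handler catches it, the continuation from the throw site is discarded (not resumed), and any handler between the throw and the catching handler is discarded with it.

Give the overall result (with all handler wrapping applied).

Evaluation trace:
choose[3, 5, 4] @ H1
  branch[0] choose=3:
    choose[0, 3] @ H1
      branch[0] choose=0:
        choose[5, 2] @ H1
          branch[0] choose=5:
            H0 returns 0
            H1 returns [0]
          branch[1] choose=2:
            H0 returns 0
            H1 returns [0]
      branch[1] choose=3:
        choose[5, 2] @ H1
          branch[0] choose=5:
            H0 returns 15
            H1 returns [15]
          branch[1] choose=2:
            H0 returns 6
            H1 returns [6]
  branch[1] choose=5:
    choose[0, 3] @ H1
      branch[0] choose=0:
        choose[5, 2] @ H1
          branch[0] choose=5:
            H0 returns -40
            H1 returns [-40]
          branch[1] choose=2:
            H0 returns -16
            H1 returns [-16]
      branch[1] choose=3:
        choose[5, 2] @ H1
          branch[0] choose=5:
            H0 returns -25
            H1 returns [-25]
          branch[1] choose=2:
            H0 returns -10
            H1 returns [-10]
  branch[2] choose=4:
    choose[0, 3] @ H1
      branch[0] choose=0:
        choose[5, 2] @ H1
          branch[0] choose=5:
            H0 returns -20
            H1 returns [-20]
          branch[1] choose=2:
            H0 returns -8
            H1 returns [-8]
      branch[1] choose=3:
        choose[5, 2] @ H1
          branch[0] choose=5:
            H0 returns -5
            H1 returns [-5]
          branch[1] choose=2:
            H0 returns -2
            H1 returns [-2]
= [0, 0, 15, 6, -40, -16, -25, -10, -20, -8, -5, -2]

Answer: [0, 0, 15, 6, -40, -16, -25, -10, -20, -8, -5, -2]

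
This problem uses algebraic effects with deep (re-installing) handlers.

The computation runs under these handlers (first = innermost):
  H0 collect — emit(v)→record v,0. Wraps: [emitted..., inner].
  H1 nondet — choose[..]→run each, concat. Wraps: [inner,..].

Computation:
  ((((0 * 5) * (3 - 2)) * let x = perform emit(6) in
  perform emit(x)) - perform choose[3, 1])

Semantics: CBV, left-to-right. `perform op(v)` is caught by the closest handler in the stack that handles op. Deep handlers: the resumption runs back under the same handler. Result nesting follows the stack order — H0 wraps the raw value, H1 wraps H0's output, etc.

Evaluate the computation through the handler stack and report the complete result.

Answer: [[6, 0, -3], [6, 0, -1]]

Step-by-step:
emit(6) @ H0 ⇒ out+=6
emit(0) @ H0 ⇒ out+=0
choose[3, 1] @ H1
  branch[0] choose=3:
    H0 returns [6, 0, -3]
    H1 returns [[6, 0, -3]]
  branch[1] choose=1:
    H0 returns [6, 0, -1]
    H1 returns [[6, 0, -1]]
= [[6, 0, -3], [6, 0, -1]]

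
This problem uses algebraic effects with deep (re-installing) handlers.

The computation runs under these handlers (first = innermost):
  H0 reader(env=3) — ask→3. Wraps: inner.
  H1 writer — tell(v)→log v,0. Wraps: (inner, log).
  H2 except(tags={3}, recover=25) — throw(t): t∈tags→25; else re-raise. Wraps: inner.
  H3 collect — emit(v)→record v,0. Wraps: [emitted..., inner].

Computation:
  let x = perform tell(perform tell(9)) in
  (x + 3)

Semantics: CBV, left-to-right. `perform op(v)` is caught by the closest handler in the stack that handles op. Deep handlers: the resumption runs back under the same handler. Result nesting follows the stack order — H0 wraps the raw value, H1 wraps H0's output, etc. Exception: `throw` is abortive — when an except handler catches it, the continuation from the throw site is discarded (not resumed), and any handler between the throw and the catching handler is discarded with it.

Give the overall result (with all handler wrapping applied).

Evaluation trace:
tell(9) @ H1 ⇒ log+=9
tell(0) @ H1 ⇒ log+=0
H0 returns 3
H1 returns (3, (9, 0))
H2 returns (3, (9, 0))
H3 returns [(3, (9, 0))]
= [(3, (9, 0))]

Answer: [(3, (9, 0))]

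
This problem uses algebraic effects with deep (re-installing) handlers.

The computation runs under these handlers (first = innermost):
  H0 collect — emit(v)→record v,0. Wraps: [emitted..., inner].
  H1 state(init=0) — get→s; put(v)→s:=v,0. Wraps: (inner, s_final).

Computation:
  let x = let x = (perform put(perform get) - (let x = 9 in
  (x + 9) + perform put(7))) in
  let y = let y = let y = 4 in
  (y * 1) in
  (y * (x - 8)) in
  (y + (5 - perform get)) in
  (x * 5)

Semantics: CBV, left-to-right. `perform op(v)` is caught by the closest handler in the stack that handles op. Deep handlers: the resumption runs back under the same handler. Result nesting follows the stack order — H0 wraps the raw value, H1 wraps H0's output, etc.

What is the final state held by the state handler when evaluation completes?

Step-by-step:
get @ H1 ⇒ 0
put(0) @ H1 ⇒ s:=0
put(7) @ H1 ⇒ s:=7
get @ H1 ⇒ 7
H0 returns [-530]
H1 returns ([-530], 7)
= ([-530], 7)

Answer: 7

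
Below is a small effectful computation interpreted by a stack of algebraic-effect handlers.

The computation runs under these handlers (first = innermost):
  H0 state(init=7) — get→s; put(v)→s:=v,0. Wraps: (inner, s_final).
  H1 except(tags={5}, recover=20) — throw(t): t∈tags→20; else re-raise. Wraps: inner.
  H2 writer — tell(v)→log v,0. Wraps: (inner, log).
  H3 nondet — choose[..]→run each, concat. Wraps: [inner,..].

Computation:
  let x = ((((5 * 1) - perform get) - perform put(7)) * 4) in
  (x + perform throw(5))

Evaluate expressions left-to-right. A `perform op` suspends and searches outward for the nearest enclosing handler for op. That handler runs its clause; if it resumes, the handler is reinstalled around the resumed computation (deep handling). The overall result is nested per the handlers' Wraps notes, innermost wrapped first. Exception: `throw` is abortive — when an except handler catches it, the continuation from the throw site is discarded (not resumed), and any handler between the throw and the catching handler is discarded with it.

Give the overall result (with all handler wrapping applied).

Answer: [(20, ())]

Evaluation trace:
get @ H0 ⇒ 7
put(7) @ H0 ⇒ s:=7
throw(5) @ H1 caught ⇒ 20
H2 returns (20, ())
H3 returns [(20, ())]
= [(20, ())]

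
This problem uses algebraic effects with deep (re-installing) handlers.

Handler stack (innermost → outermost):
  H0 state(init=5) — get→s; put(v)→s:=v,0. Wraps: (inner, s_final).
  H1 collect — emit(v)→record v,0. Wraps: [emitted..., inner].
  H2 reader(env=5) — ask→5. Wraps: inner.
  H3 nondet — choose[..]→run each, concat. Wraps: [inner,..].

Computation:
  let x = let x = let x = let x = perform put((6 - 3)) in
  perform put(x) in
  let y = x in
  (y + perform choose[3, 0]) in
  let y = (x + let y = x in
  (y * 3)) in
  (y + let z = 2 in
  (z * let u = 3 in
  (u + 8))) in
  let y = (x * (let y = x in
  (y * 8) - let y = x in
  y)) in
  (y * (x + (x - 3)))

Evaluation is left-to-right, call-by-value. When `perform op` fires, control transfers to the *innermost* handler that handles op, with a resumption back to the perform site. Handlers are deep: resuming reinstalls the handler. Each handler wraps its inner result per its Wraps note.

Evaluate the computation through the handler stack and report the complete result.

Answer: [[(525980, 0)], [(138908, 0)]]

Evaluation trace:
put(3) @ H0 ⇒ s:=3
put(0) @ H0 ⇒ s:=0
choose[3, 0] @ H3
  branch[0] choose=3:
    H0 returns (525980, 0)
    H1 returns [(525980, 0)]
    H2 returns [(525980, 0)]
    H3 returns [[(525980, 0)]]
  branch[1] choose=0:
    H0 returns (138908, 0)
    H1 returns [(138908, 0)]
    H2 returns [(138908, 0)]
    H3 returns [[(138908, 0)]]
= [[(525980, 0)], [(138908, 0)]]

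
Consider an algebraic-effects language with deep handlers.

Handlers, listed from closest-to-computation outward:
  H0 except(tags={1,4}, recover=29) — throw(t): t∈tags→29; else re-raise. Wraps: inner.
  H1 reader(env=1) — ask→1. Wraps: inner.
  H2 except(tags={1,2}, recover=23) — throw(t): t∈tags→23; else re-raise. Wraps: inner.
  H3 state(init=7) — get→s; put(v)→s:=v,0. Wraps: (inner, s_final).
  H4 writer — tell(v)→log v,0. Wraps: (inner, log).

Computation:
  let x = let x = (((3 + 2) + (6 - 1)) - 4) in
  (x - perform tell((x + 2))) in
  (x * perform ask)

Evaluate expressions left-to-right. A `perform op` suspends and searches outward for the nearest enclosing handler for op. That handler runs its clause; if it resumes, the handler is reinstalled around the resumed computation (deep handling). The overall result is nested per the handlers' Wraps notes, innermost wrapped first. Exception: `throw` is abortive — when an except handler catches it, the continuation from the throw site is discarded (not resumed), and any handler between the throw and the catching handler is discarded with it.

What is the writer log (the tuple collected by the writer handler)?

Evaluation trace:
tell(8) @ H4 ⇒ log+=8
ask @ H1 ⇒ 1
H0 returns 6
H1 returns 6
H2 returns 6
H3 returns (6, 7)
H4 returns ((6, 7), (8))
= ((6, 7), (8))

Answer: (8)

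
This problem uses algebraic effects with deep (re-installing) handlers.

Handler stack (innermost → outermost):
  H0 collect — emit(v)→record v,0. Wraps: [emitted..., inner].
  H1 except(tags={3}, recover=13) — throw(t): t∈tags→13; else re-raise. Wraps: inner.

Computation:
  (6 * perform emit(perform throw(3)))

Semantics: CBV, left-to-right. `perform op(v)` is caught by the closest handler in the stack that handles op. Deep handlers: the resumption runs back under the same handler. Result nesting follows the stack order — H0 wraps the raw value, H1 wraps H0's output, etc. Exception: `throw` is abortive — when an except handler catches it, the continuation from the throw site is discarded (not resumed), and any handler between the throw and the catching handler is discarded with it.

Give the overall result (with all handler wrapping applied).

Answer: 13

Working:
throw(3) @ H1 caught ⇒ 13
= 13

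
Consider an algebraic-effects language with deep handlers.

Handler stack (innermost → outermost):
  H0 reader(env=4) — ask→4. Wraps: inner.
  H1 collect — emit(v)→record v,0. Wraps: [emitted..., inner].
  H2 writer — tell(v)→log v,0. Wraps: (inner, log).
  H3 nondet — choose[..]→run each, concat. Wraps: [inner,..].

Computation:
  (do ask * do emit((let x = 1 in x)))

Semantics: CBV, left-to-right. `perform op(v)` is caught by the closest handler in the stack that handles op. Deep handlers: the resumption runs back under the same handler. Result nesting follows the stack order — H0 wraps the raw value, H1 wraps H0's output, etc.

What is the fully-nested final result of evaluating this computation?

Step-by-step:
ask @ H0 ⇒ 4
emit(1) @ H1 ⇒ out+=1
H0 returns 0
H1 returns [1, 0]
H2 returns ([1, 0], ())
H3 returns [([1, 0], ())]
= [([1, 0], ())]

Answer: [([1, 0], ())]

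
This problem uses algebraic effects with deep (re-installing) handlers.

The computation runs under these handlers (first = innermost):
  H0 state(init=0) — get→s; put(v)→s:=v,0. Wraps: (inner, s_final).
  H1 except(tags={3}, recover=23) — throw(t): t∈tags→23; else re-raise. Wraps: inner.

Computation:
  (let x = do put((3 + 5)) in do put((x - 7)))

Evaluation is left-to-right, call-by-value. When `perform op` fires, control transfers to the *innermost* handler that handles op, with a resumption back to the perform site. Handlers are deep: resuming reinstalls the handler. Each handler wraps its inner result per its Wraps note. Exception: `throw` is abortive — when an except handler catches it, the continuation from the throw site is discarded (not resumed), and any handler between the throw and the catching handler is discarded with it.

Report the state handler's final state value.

Evaluation trace:
put(8) @ H0 ⇒ s:=8
put(-7) @ H0 ⇒ s:=-7
H0 returns (0, -7)
H1 returns (0, -7)
= (0, -7)

Answer: -7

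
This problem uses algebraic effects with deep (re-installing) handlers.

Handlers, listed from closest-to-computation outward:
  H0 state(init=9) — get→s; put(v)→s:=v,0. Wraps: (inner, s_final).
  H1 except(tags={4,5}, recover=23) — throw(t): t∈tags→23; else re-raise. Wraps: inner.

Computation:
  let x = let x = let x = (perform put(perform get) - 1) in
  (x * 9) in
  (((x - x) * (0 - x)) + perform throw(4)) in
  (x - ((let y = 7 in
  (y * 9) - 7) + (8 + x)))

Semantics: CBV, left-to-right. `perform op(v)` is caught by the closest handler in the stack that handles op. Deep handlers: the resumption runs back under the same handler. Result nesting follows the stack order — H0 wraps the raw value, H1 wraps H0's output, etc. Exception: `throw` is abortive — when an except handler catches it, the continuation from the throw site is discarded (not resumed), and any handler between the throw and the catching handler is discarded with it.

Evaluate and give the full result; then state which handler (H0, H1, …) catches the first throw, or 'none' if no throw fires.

Working:
get @ H0 ⇒ 9
put(9) @ H0 ⇒ s:=9
throw(4) @ H1 caught ⇒ 23
= 23

Answer: 23 ; first throw caught by: H1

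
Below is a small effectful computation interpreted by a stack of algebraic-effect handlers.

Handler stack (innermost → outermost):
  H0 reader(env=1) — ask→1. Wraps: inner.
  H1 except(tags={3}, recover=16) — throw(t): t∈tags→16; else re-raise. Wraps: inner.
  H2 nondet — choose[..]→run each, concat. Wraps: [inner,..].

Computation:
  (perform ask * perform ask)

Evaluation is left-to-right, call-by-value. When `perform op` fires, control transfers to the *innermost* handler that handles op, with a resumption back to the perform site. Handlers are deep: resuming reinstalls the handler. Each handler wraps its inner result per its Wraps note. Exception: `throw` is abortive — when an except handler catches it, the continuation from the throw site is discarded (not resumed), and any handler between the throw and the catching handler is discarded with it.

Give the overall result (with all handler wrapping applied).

Evaluation trace:
ask @ H0 ⇒ 1
ask @ H0 ⇒ 1
H0 returns 1
H1 returns 1
H2 returns [1]
= [1]

Answer: [1]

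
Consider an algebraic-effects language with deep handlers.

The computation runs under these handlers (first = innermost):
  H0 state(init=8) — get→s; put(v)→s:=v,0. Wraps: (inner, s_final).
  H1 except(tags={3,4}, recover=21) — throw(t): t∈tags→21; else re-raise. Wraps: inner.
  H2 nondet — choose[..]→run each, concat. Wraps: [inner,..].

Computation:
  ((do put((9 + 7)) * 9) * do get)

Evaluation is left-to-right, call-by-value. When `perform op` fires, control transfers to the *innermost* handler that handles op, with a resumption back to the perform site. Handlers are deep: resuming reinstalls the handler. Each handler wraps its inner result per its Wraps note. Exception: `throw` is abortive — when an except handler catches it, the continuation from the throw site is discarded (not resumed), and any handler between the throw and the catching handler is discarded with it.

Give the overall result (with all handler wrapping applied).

Evaluation trace:
put(16) @ H0 ⇒ s:=16
get @ H0 ⇒ 16
H0 returns (0, 16)
H1 returns (0, 16)
H2 returns [(0, 16)]
= [(0, 16)]

Answer: [(0, 16)]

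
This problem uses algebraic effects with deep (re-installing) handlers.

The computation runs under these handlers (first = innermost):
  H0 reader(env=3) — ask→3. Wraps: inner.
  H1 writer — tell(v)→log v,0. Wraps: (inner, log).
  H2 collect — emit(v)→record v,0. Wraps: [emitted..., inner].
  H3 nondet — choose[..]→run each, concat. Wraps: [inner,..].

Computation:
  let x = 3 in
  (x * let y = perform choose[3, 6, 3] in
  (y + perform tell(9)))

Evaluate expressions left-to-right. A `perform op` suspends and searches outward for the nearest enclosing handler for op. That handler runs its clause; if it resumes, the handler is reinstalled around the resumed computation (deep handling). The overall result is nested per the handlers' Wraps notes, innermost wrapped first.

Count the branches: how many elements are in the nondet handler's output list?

Answer: 3

Evaluation trace:
choose[3, 6, 3] @ H3
  branch[0] choose=3:
    tell(9) @ H1 ⇒ log+=9
    H0 returns 9
    H1 returns (9, (9))
    H2 returns [(9, (9))]
    H3 returns [[(9, (9))]]
  branch[1] choose=6:
    tell(9) @ H1 ⇒ log+=9
    H0 returns 18
    H1 returns (18, (9))
    H2 returns [(18, (9))]
    H3 returns [[(18, (9))]]
  branch[2] choose=3:
    tell(9) @ H1 ⇒ log+=9
    H0 returns 9
    H1 returns (9, (9))
    H2 returns [(9, (9))]
    H3 returns [[(9, (9))]]
= [[(9, (9))], [(18, (9))], [(9, (9))]]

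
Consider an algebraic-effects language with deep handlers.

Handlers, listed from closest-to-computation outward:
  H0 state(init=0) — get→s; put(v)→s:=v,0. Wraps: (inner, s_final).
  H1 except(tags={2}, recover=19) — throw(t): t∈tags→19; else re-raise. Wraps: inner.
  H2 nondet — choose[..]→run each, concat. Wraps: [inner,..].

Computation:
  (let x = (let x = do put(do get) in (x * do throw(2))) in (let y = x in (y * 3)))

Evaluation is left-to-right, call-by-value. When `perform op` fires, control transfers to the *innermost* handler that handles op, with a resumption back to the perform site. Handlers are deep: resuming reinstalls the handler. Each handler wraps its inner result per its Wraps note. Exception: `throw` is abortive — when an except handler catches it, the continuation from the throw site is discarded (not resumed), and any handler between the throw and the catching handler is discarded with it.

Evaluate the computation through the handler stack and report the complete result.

Answer: [19]

Step-by-step:
get @ H0 ⇒ 0
put(0) @ H0 ⇒ s:=0
throw(2) @ H1 caught ⇒ 19
H2 returns [19]
= [19]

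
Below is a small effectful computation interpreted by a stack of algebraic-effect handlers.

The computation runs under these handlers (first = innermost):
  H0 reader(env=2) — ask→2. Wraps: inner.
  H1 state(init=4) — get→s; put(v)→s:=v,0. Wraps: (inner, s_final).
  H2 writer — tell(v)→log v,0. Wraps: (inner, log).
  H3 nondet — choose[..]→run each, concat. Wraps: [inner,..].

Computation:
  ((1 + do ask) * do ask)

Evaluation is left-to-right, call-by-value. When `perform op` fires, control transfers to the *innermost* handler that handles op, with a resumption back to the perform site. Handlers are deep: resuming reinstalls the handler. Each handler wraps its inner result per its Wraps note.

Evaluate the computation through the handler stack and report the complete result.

Working:
ask @ H0 ⇒ 2
ask @ H0 ⇒ 2
H0 returns 6
H1 returns (6, 4)
H2 returns ((6, 4), ())
H3 returns [((6, 4), ())]
= [((6, 4), ())]

Answer: [((6, 4), ())]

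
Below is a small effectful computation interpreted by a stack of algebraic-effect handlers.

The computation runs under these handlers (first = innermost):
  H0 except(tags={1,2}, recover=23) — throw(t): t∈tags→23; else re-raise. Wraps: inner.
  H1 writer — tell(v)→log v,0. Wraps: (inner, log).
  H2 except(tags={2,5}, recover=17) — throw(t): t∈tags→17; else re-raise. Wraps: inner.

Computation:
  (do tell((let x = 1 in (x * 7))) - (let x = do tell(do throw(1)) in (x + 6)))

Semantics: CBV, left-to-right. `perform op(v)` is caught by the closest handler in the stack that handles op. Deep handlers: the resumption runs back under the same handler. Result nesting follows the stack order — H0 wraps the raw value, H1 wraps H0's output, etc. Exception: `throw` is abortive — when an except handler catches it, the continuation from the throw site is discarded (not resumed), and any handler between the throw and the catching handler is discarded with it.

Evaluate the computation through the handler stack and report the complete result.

Evaluation trace:
tell(7) @ H1 ⇒ log+=7
throw(1) @ H0 caught ⇒ 23
H1 returns (23, (7))
H2 returns (23, (7))
= (23, (7))

Answer: (23, (7))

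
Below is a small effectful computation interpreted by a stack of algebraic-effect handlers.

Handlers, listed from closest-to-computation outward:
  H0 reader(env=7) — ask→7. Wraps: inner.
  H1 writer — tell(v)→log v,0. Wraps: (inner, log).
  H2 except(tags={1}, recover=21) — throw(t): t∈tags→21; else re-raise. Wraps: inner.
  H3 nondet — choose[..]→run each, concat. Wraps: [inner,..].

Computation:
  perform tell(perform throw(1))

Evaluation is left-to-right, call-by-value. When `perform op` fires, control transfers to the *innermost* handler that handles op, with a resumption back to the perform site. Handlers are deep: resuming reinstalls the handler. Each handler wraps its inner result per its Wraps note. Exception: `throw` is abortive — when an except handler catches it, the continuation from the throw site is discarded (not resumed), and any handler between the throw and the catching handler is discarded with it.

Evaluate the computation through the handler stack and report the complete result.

Evaluation trace:
throw(1) @ H2 caught ⇒ 21
H3 returns [21]
= [21]

Answer: [21]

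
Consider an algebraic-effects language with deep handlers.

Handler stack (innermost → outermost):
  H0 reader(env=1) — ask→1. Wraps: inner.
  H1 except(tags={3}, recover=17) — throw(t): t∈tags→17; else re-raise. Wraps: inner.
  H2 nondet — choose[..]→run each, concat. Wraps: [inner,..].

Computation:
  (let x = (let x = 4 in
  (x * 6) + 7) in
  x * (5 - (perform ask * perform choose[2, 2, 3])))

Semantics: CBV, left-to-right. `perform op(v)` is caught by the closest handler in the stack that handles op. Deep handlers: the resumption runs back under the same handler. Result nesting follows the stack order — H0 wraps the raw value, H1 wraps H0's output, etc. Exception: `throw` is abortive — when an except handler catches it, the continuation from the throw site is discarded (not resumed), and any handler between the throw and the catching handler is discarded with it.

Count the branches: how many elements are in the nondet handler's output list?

Answer: 3

Evaluation trace:
ask @ H0 ⇒ 1
choose[2, 2, 3] @ H2
  branch[0] choose=2:
    H0 returns 93
    H1 returns 93
    H2 returns [93]
  branch[1] choose=2:
    H0 returns 93
    H1 returns 93
    H2 returns [93]
  branch[2] choose=3:
    H0 returns 62
    H1 returns 62
    H2 returns [62]
= [93, 93, 62]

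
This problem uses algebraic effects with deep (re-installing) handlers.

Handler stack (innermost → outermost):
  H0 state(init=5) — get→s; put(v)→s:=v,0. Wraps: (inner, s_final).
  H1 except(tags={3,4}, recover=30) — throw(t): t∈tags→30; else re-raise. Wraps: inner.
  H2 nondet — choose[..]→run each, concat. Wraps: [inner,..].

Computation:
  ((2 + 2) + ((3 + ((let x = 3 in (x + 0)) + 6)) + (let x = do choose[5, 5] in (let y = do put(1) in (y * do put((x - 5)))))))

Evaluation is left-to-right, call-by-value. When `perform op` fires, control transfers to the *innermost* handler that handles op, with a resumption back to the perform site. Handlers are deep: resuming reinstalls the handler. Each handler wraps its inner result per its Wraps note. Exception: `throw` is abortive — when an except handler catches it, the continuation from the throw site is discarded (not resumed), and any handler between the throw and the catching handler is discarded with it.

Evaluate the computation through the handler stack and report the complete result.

Answer: [(16, 0), (16, 0)]

Step-by-step:
choose[5, 5] @ H2
  branch[0] choose=5:
    put(1) @ H0 ⇒ s:=1
    put(0) @ H0 ⇒ s:=0
    H0 returns (16, 0)
    H1 returns (16, 0)
    H2 returns [(16, 0)]
  branch[1] choose=5:
    put(1) @ H0 ⇒ s:=1
    put(0) @ H0 ⇒ s:=0
    H0 returns (16, 0)
    H1 returns (16, 0)
    H2 returns [(16, 0)]
= [(16, 0), (16, 0)]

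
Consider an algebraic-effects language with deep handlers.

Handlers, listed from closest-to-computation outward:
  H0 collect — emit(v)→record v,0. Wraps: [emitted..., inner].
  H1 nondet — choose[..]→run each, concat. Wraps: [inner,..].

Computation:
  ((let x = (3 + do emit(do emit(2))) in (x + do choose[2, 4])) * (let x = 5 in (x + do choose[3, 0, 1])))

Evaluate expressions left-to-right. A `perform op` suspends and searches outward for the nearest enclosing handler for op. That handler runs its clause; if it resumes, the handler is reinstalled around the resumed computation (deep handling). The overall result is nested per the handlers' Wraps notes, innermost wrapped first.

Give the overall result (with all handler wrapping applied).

Working:
emit(2) @ H0 ⇒ out+=2
emit(0) @ H0 ⇒ out+=0
choose[2, 4] @ H1
  branch[0] choose=2:
    choose[3, 0, 1] @ H1
      branch[0] choose=3:
        H0 returns [2, 0, 40]
        H1 returns [[2, 0, 40]]
      branch[1] choose=0:
        H0 returns [2, 0, 25]
        H1 returns [[2, 0, 25]]
      branch[2] choose=1:
        H0 returns [2, 0, 30]
        H1 returns [[2, 0, 30]]
  branch[1] choose=4:
    choose[3, 0, 1] @ H1
      branch[0] choose=3:
        H0 returns [2, 0, 56]
        H1 returns [[2, 0, 56]]
      branch[1] choose=0:
        H0 returns [2, 0, 35]
        H1 returns [[2, 0, 35]]
      branch[2] choose=1:
        H0 returns [2, 0, 42]
        H1 returns [[2, 0, 42]]
= [[2, 0, 40], [2, 0, 25], [2, 0, 30], [2, 0, 56], [2, 0, 35], [2, 0, 42]]

Answer: [[2, 0, 40], [2, 0, 25], [2, 0, 30], [2, 0, 56], [2, 0, 35], [2, 0, 42]]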